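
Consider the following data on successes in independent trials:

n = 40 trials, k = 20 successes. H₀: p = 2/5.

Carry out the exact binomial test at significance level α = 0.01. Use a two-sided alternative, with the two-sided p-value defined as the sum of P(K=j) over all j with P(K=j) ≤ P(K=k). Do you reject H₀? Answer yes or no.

Exact binomial: n=40, k=20, p₀=2/5=0.4000
P(X=j) = C(n,j)·p₀^j·(1−p₀)^(n−j); p = Σ P(X=j) over j with P(X=j) ≤ P(X=20)
p-value (two-sided) = 0.20072
At α=0.01: p ≥ α → fail to reject H₀

reject H₀: no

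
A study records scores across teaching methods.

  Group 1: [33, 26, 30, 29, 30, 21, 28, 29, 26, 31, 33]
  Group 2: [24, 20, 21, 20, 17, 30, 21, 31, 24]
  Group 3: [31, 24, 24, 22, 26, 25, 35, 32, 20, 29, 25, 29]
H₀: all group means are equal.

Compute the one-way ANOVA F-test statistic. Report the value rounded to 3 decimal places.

test statistic = 4.518

Group means [28.73, 23.11, 26.83], grand mean 26.438
SSB = Σnᵢ(x̄ᵢ−x̄)² = 159.138; SSW = ΣΣ(x−x̄ᵢ)² = 510.737
MSB = 159.138/2 = 79.5688; MSW = 510.737/29 = 17.6116
F = MSB/MSW = 4.5180
df = (2, 29)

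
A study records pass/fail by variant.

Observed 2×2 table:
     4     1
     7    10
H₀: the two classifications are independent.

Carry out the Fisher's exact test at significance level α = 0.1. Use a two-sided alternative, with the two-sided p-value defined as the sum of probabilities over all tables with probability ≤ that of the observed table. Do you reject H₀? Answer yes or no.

reject H₀: no

Margins: r₁=5, r₂=17, c₁=11, c₂=11, n=22
p_obs = C(5,4)·C(17,7)/C(22,11); sum pmf over tables with pmf ≤ p_obs
p-value (two-sided) = 0.31078
At α=0.1: p ≥ α → fail to reject H₀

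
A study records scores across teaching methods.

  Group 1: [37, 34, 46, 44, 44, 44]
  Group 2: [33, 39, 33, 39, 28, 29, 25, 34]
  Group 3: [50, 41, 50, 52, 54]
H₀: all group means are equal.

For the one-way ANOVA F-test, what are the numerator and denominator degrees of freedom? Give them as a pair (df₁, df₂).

k = 3 groups, N = 19 total
df = (k−1, N−k) = (3−1, 19−3) = (2, 16)

degrees of freedom = [2, 16]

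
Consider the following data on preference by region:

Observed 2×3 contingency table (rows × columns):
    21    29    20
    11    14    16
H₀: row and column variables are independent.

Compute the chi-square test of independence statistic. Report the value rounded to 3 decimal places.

Row totals [70, 41], col totals [32, 43, 36], n=111
χ² = (21−20.18)²/20.18 + (29−27.12)²/27.12 + (20−22.70)²/22.70 + (11−11.82)²/11.82 + (14−15.88)²/15.88 + (16−13.30)²/13.30 = 1.3152
df = 2

test statistic = 1.315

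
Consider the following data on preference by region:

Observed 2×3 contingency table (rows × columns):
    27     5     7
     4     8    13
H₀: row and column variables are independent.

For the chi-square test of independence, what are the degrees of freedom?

degrees of freedom = 2

df = (r−1)(c−1) = (2−1)·(3−1) = 2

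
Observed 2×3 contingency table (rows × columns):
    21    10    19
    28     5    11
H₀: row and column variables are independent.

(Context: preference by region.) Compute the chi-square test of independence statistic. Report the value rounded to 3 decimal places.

Row totals [50, 44], col totals [49, 15, 30], n=94
χ² = (21−26.06)²/26.06 + (10−7.98)²/7.98 + (19−15.96)²/15.96 + (28−22.94)²/22.94 + (5−7.02)²/7.02 + (11−14.04)²/14.04 = 4.4351
df = 2

test statistic = 4.435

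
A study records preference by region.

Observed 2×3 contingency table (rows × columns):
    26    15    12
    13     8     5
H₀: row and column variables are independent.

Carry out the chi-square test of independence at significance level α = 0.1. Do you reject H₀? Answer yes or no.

reject H₀: no

Row totals [53, 26], col totals [39, 23, 17], n=79
χ² = (26−26.16)²/26.16 + (15−15.43)²/15.43 + (12−11.41)²/11.41 + (13−12.84)²/12.84 + (8−7.57)²/7.57 + (5−5.59)²/5.59 = 0.1339
df = 2
p-value (upper-tail) = 0.93523
At α=0.1: p ≥ α → fail to reject H₀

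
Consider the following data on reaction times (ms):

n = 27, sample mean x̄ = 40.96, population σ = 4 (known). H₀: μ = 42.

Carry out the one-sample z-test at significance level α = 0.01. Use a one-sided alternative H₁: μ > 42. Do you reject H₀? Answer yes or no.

reject H₀: no

SE = σ/√n = 4/√27 = 0.7698
z = (x̄−μ₀)/SE = (40.96−42)/0.7698 = -1.3510
p-value (one-sided, H₁ greater) = 0.91165
At α=0.01: p ≥ α → fail to reject H₀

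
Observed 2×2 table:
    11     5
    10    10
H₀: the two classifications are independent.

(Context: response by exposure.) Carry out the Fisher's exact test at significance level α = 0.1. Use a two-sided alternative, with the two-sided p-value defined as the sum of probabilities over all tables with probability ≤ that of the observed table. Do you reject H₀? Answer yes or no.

Margins: r₁=16, r₂=20, c₁=21, c₂=15, n=36
p_obs = C(16,11)·C(20,10)/C(36,21); sum pmf over tables with pmf ≤ p_obs
p-value (two-sided) = 0.32043
At α=0.1: p ≥ α → fail to reject H₀

reject H₀: no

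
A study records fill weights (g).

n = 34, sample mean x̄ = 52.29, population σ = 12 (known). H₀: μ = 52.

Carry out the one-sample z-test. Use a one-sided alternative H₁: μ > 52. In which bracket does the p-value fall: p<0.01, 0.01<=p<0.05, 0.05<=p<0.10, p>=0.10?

p-value bracket: p>=0.10

SE = σ/√n = 12/√34 = 2.0580
z = (x̄−μ₀)/SE = (52.29−52)/2.0580 = 0.1409
p-value (one-sided, H₁ greater) = 0.44397
→ bracket: p>=0.10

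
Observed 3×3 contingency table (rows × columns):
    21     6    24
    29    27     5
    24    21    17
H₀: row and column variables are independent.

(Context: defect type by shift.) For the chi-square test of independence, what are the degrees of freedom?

df = (r−1)(c−1) = (3−1)·(3−1) = 4

degrees of freedom = 4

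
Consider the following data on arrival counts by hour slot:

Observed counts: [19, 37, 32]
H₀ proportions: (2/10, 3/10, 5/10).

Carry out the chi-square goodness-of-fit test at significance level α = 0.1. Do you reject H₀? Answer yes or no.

n = 88; E_i = n·p_i = [17.60, 26.40, 44.00]
χ² = (19−17.60)²/17.60 + (37−26.40)²/26.40 + (32−44.00)²/44.00 = 7.6402
df = 2
p-value (upper-tail) = 0.02193
At α=0.1: p < α → reject H₀

reject H₀: yes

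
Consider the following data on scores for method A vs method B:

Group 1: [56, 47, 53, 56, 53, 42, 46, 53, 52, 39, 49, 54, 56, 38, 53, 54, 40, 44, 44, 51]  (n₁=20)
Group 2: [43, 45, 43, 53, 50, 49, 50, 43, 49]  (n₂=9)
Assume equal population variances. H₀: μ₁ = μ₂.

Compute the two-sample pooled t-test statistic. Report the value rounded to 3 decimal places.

x̄₁=49.000, s₁=6.018, n₁=20
x̄₂=47.222, s₂=3.768, n₂=9
s_p² = [19·6.018² + 8·3.768²]/27 = 29.6872
SE = √(s_p²·(1/20+1/9)) = 2.1870
t = (49.000−47.222)/2.1870 = 0.8129
df = 27

test statistic = 0.813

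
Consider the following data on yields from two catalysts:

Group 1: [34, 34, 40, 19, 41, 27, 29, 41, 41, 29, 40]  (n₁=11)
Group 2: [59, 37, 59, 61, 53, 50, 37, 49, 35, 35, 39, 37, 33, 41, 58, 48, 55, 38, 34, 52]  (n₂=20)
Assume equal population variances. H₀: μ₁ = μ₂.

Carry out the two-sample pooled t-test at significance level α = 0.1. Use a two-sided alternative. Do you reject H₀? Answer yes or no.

x̄₁=34.091, s₁=7.368, n₁=11
x̄₂=45.500, s₂=9.822, n₂=20
s_p² = [10·7.368² + 19·9.822²]/29 = 81.9279
SE = √(s_p²·(1/11+1/20)) = 3.3977
t = (34.091−45.500)/3.3977 = -3.3579
df = 29
p-value (two-sided) = 0.00221
At α=0.1: p < α → reject H₀

reject H₀: yes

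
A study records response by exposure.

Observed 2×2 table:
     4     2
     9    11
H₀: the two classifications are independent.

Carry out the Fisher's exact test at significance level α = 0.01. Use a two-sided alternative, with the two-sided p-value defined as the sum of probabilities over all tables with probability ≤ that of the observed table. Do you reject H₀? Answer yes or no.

Margins: r₁=6, r₂=20, c₁=13, c₂=13, n=26
p_obs = C(6,4)·C(20,9)/C(26,13); sum pmf over tables with pmf ≤ p_obs
p-value (two-sided) = 0.64472
At α=0.01: p ≥ α → fail to reject H₀

reject H₀: no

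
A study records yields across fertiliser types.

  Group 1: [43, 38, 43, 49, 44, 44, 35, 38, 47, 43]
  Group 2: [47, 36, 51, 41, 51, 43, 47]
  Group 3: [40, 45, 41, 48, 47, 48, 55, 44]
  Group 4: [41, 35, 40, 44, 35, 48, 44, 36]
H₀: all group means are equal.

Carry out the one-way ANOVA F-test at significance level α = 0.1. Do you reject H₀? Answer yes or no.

Group means [42.40, 45.14, 46.00, 40.38], grand mean 43.364
SSB = Σnᵢ(x̄ᵢ−x̄)² = 158.504; SSW = ΣΣ(x−x̄ᵢ)² = 663.132
MSB = 158.504/3 = 52.8347; MSW = 663.132/29 = 22.8666
F = MSB/MSW = 2.3106
df = (3, 29)
p-value (upper-tail) = 0.09708
At α=0.1: p < α → reject H₀

reject H₀: yes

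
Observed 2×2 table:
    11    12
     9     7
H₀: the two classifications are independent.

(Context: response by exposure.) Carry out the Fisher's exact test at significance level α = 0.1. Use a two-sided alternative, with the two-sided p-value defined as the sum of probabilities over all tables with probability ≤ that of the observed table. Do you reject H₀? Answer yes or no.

Margins: r₁=23, r₂=16, c₁=20, c₂=19, n=39
p_obs = C(23,11)·C(16,9)/C(39,20); sum pmf over tables with pmf ≤ p_obs
p-value (two-sided) = 0.74753
At α=0.1: p ≥ α → fail to reject H₀

reject H₀: no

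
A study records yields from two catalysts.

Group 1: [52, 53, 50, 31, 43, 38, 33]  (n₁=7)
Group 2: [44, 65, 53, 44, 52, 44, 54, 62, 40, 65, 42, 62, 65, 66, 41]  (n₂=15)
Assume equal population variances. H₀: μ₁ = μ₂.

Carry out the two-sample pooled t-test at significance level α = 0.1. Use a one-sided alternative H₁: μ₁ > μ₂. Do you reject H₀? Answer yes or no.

reject H₀: no

x̄₁=42.857, s₁=9.118, n₁=7
x̄₂=53.267, s₂=10.145, n₂=15
s_p² = [6·9.118² + 14·10.145²]/20 = 96.9895
SE = √(s_p²·(1/7+1/15)) = 4.5080
t = (42.857−53.267)/4.5080 = -2.3091
df = 20
p-value (one-sided, H₁ greater) = 0.98413
At α=0.1: p ≥ α → fail to reject H₀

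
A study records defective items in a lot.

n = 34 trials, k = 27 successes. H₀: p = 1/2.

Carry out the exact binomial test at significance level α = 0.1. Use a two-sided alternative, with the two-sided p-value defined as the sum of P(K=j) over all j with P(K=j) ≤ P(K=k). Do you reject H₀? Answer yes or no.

reject H₀: yes

Exact binomial: n=34, k=27, p₀=1/2=0.5000
P(X=j) = C(n,j)·p₀^j·(1−p₀)^(n−j); p = Σ P(X=j) over j with P(X=j) ≤ P(X=27)
p-value (two-sided) = 0.00082
At α=0.1: p < α → reject H₀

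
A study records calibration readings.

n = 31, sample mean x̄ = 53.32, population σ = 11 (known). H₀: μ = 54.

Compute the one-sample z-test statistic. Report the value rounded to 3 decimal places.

SE = σ/√n = 11/√31 = 1.9757
z = (x̄−μ₀)/SE = (53.32−54)/1.9757 = -0.3442

test statistic = -0.344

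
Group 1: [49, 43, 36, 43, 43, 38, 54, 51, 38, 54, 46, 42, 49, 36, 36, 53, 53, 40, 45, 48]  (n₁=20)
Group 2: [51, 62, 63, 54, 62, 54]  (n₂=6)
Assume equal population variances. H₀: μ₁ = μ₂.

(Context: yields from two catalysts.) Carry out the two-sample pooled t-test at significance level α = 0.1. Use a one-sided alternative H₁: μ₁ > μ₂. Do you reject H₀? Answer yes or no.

x̄₁=44.850, s₁=6.302, n₁=20
x̄₂=57.667, s₂=5.241, n₂=6
s_p² = [19·6.302² + 5·5.241²]/24 = 37.1618
SE = √(s_p²·(1/20+1/6)) = 2.8376
t = (44.850−57.667)/2.8376 = -4.5168
df = 24
p-value (one-sided, H₁ greater) = 0.99993
At α=0.1: p ≥ α → fail to reject H₀

reject H₀: no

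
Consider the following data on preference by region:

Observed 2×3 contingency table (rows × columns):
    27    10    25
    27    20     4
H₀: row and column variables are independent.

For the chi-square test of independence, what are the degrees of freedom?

df = (r−1)(c−1) = (2−1)·(3−1) = 2

degrees of freedom = 2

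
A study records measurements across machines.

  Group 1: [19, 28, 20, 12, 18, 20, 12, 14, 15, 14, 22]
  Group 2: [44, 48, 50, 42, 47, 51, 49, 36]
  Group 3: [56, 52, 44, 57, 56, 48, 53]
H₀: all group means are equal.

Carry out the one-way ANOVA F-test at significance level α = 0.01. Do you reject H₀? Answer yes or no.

Group means [17.64, 45.88, 52.29], grand mean 35.654
SSB = Σnᵢ(x̄ᵢ−x̄)² = 6343.036; SSW = ΣΣ(x−x̄ᵢ)² = 548.849
MSB = 6343.036/2 = 3171.5178; MSW = 548.849/23 = 23.8630
F = MSB/MSW = 132.9052
df = (2, 23)
p-value (upper-tail) = 0.00000
At α=0.01: p < α → reject H₀

reject H₀: yes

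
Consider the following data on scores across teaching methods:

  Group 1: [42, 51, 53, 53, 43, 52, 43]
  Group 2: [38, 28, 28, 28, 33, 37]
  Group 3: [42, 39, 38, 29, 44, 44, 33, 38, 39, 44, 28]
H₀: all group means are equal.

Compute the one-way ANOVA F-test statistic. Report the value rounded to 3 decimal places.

test statistic = 15.416

Group means [48.14, 32.00, 38.00], grand mean 39.458
SSB = Σnᵢ(x̄ᵢ−x̄)² = 885.101; SSW = ΣΣ(x−x̄ᵢ)² = 602.857
MSB = 885.101/2 = 442.5506; MSW = 602.857/21 = 28.7075
F = MSB/MSW = 15.4159
df = (2, 21)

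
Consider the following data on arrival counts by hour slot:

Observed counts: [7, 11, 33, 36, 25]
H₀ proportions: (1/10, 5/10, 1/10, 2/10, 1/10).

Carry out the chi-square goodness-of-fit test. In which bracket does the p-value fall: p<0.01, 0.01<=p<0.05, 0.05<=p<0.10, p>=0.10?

p-value bracket: p<0.01

n = 112; E_i = n·p_i = [11.20, 56.00, 11.20, 22.40, 11.20]
χ² = (7−11.20)²/11.20 + (11−56.00)²/56.00 + (33−11.20)²/11.20 + (36−22.40)²/22.40 + (25−11.20)²/11.20 = 105.4286
df = 4
p-value (upper-tail) = 0.00000
→ bracket: p<0.01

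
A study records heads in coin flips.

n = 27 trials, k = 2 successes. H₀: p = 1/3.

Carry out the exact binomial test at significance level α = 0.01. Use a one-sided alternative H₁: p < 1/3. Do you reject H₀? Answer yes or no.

Exact binomial: n=27, k=2, p₀=1/3=0.3333
P(X≤2) from Σ C(n,i)·p₀^i·(1−p₀)^(n−i)
p-value (one-sided, H₁ less) = 0.00180
At α=0.01: p < α → reject H₀

reject H₀: yes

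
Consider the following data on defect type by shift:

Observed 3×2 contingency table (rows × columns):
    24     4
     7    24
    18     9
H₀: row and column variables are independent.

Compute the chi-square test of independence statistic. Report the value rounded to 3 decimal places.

test statistic = 25.429

Row totals [28, 31, 27], col totals [49, 37], n=86
χ² = (24−15.95)²/15.95 + (4−12.05)²/12.05 + (7−17.66)²/17.66 + (24−13.34)²/13.34 + (18−15.38)²/15.38 + (9−11.62)²/11.62 = 25.4290
df = 2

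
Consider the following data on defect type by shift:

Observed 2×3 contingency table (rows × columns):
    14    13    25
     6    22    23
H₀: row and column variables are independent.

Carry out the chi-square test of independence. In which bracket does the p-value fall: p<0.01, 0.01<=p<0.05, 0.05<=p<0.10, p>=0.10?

p-value bracket: 0.05<=p<0.10

Row totals [52, 51], col totals [20, 35, 48], n=103
χ² = (14−10.10)²/10.10 + (13−17.67)²/17.67 + (25−24.23)²/24.23 + (6−9.90)²/9.90 + (22−17.33)²/17.33 + (23−23.77)²/23.77 = 5.5884
df = 2
p-value (upper-tail) = 0.06116
→ bracket: 0.05<=p<0.10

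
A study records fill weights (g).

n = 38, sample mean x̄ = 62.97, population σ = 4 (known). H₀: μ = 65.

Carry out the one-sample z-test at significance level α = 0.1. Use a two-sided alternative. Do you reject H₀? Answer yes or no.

SE = σ/√n = 4/√38 = 0.6489
z = (x̄−μ₀)/SE = (62.97−65)/0.6489 = -3.1284
p-value (two-sided) = 0.00176
At α=0.1: p < α → reject H₀

reject H₀: yes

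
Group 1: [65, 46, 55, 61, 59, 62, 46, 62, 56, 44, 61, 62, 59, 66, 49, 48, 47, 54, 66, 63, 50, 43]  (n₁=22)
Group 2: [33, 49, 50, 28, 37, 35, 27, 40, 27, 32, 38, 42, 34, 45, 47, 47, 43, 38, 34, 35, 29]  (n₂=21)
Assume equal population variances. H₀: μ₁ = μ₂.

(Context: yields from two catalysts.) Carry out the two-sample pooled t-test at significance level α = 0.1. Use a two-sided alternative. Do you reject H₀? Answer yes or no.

reject H₀: yes

x̄₁=55.636, s₁=7.719, n₁=22
x̄₂=37.619, s₂=7.256, n₂=21
s_p² = [21·7.719² + 20·7.256²]/41 = 56.1962
SE = √(s_p²·(1/22+1/21)) = 2.2870
t = (55.636−37.619)/2.2870 = 7.8781
df = 41
p-value (two-sided) = 0.00000
At α=0.1: p < α → reject H₀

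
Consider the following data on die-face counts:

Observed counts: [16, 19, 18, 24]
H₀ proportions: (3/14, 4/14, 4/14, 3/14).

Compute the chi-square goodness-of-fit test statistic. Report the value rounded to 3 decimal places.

test statistic = 4.561

n = 77; E_i = n·p_i = [16.50, 22.00, 22.00, 16.50]
χ² = (16−16.50)²/16.50 + (19−22.00)²/22.00 + (18−22.00)²/22.00 + (24−16.50)²/16.50 = 4.5606
df = 3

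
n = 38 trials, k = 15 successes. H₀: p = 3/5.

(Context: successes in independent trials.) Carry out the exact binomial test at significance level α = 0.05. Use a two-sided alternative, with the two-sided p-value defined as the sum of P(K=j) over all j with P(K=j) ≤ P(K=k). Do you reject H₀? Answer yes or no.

Exact binomial: n=38, k=15, p₀=3/5=0.6000
P(X=j) = C(n,j)·p₀^j·(1−p₀)^(n−j); p = Σ P(X=j) over j with P(X=j) ≤ P(X=15)
p-value (two-sided) = 0.01237
At α=0.05: p < α → reject H₀

reject H₀: yes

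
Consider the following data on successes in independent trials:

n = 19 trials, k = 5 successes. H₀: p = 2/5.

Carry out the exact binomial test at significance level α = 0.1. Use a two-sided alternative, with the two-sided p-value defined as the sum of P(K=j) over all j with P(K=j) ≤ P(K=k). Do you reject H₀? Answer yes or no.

Exact binomial: n=19, k=5, p₀=2/5=0.4000
P(X=j) = C(n,j)·p₀^j·(1−p₀)^(n−j); p = Σ P(X=j) over j with P(X=j) ≤ P(X=5)
p-value (two-sided) = 0.25140
At α=0.1: p ≥ α → fail to reject H₀

reject H₀: no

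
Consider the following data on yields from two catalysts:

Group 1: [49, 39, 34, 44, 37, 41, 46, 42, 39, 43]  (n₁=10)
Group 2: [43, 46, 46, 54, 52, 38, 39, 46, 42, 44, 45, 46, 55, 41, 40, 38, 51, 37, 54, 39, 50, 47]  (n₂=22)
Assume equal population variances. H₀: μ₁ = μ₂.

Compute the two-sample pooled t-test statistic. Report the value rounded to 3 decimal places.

test statistic = -1.848

x̄₁=41.400, s₁=4.402, n₁=10
x̄₂=45.136, s₂=5.642, n₂=22
s_p² = [9·4.402² + 21·5.642²]/30 = 28.0997
SE = √(s_p²·(1/10+1/22)) = 2.0217
t = (41.400−45.136)/2.0217 = -1.8481
df = 30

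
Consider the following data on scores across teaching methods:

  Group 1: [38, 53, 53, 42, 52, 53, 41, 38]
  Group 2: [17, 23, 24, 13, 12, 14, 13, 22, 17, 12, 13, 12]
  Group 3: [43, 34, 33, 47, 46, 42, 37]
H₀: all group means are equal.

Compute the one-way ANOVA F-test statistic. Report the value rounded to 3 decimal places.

test statistic = 80.146

Group means [46.25, 16.00, 40.29], grand mean 31.259
SSB = Σnᵢ(x̄ᵢ−x̄)² = 5162.257; SSW = ΣΣ(x−x̄ᵢ)² = 772.929
MSB = 5162.257/2 = 2581.1283; MSW = 772.929/24 = 32.2054
F = MSB/MSW = 80.1459
df = (2, 24)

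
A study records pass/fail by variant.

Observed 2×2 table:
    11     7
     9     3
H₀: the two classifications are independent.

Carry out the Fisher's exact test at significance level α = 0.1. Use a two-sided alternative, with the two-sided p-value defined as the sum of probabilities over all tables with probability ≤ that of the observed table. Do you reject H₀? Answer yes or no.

reject H₀: no

Margins: r₁=18, r₂=12, c₁=20, c₂=10, n=30
p_obs = C(18,11)·C(12,9)/C(30,20); sum pmf over tables with pmf ≤ p_obs
p-value (two-sided) = 0.69415
At α=0.1: p ≥ α → fail to reject H₀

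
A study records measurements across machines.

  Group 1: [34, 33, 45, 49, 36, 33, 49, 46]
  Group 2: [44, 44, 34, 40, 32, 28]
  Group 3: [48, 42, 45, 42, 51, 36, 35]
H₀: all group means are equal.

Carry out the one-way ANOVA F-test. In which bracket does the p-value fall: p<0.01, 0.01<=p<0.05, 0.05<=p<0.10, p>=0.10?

p-value bracket: p>=0.10

Group means [40.62, 37.00, 42.71], grand mean 40.286
SSB = Σnᵢ(x̄ᵢ−x̄)² = 106.982; SSW = ΣΣ(x−x̄ᵢ)² = 799.304
MSB = 106.982/2 = 53.4911; MSW = 799.304/18 = 44.4058
F = MSB/MSW = 1.2046
df = (2, 18)
p-value (upper-tail) = 0.32286
→ bracket: p>=0.10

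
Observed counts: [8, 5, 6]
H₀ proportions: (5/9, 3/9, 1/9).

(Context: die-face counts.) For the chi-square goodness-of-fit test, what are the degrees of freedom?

degrees of freedom = 2

df = k − 1 = 3 − 1 = 2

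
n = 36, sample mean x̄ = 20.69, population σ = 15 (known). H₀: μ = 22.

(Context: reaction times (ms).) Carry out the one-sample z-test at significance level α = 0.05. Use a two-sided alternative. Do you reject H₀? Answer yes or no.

SE = σ/√n = 15/√36 = 2.5000
z = (x̄−μ₀)/SE = (20.69−22)/2.5000 = -0.5240
p-value (two-sided) = 0.60028
At α=0.05: p ≥ α → fail to reject H₀

reject H₀: no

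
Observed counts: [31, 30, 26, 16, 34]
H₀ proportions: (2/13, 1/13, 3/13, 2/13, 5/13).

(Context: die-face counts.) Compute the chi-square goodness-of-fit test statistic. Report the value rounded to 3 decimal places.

n = 137; E_i = n·p_i = [21.08, 10.54, 31.62, 21.08, 52.69]
χ² = (31−21.08)²/21.08 + (30−10.54)²/10.54 + (26−31.62)²/31.62 + (16−21.08)²/21.08 + (34−52.69)²/52.69 = 49.4630
df = 4

test statistic = 49.463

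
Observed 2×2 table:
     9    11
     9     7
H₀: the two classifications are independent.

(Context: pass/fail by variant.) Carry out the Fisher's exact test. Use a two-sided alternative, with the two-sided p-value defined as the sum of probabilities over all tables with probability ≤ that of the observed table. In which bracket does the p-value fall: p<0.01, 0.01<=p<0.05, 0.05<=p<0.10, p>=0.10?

Margins: r₁=20, r₂=16, c₁=18, c₂=18, n=36
p_obs = C(20,9)·C(16,9)/C(36,18); sum pmf over tables with pmf ≤ p_obs
p-value (two-sided) = 0.73799
→ bracket: p>=0.10

p-value bracket: p>=0.10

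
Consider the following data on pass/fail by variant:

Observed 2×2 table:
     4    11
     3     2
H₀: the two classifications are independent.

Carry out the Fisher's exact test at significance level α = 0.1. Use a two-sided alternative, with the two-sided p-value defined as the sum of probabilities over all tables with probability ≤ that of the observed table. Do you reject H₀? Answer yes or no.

reject H₀: no

Margins: r₁=15, r₂=5, c₁=7, c₂=13, n=20
p_obs = C(15,4)·C(5,3)/C(20,7); sum pmf over tables with pmf ≤ p_obs
p-value (two-sided) = 0.28980
At α=0.1: p ≥ α → fail to reject H₀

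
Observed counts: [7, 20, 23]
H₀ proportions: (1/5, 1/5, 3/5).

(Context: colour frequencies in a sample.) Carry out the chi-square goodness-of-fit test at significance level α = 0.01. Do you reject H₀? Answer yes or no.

n = 50; E_i = n·p_i = [10.00, 10.00, 30.00]
χ² = (7−10.00)²/10.00 + (20−10.00)²/10.00 + (23−30.00)²/30.00 = 12.5333
df = 2
p-value (upper-tail) = 0.00190
At α=0.01: p < α → reject H₀

reject H₀: yes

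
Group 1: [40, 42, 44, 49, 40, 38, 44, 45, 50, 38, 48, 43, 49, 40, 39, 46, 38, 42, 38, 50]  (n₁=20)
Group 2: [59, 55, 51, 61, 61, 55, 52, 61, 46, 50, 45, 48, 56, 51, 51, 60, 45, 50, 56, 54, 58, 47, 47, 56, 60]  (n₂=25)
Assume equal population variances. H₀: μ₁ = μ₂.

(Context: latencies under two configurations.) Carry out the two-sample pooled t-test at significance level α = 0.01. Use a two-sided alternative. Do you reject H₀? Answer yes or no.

x̄₁=43.150, s₁=4.320, n₁=20
x̄₂=53.400, s₂=5.354, n₂=25
s_p² = [19·4.320² + 24·5.354²]/43 = 24.2453
SE = √(s_p²·(1/20+1/25)) = 1.4772
t = (43.150−53.400)/1.4772 = -6.9389
df = 43
p-value (two-sided) = 0.00000
At α=0.01: p < α → reject H₀

reject H₀: yes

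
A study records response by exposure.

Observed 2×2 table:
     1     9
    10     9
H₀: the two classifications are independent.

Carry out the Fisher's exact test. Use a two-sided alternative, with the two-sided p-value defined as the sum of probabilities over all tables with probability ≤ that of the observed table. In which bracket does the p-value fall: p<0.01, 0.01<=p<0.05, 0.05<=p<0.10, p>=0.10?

Margins: r₁=10, r₂=19, c₁=11, c₂=18, n=29
p_obs = C(10,1)·C(19,10)/C(29,11); sum pmf over tables with pmf ≤ p_obs
p-value (two-sided) = 0.04364
→ bracket: 0.01<=p<0.05

p-value bracket: 0.01<=p<0.05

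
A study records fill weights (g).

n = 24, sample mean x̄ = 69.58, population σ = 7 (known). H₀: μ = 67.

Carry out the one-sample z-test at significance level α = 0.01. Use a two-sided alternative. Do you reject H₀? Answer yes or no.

reject H₀: no

SE = σ/√n = 7/√24 = 1.4289
z = (x̄−μ₀)/SE = (69.58−67)/1.4289 = 1.8056
p-value (two-sided) = 0.07098
At α=0.01: p ≥ α → fail to reject H₀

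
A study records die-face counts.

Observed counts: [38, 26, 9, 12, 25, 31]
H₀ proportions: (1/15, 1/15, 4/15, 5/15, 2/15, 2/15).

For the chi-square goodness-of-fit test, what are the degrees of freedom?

df = k − 1 = 6 − 1 = 5

degrees of freedom = 5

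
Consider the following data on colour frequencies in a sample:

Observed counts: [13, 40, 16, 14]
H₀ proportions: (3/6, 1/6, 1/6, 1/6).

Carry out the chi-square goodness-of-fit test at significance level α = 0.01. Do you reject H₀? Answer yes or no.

n = 83; E_i = n·p_i = [41.50, 13.83, 13.83, 13.83]
χ² = (13−41.50)²/41.50 + (40−13.83)²/13.83 + (16−13.83)²/13.83 + (14−13.83)²/13.83 = 69.4096
df = 3
p-value (upper-tail) = 0.00000
At α=0.01: p < α → reject H₀

reject H₀: yes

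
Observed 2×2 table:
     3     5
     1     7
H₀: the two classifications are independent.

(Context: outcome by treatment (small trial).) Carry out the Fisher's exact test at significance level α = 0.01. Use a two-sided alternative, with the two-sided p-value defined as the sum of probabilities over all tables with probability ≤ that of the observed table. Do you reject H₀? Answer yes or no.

Margins: r₁=8, r₂=8, c₁=4, c₂=12, n=16
p_obs = C(8,3)·C(8,1)/C(16,4); sum pmf over tables with pmf ≤ p_obs
p-value (two-sided) = 0.56923
At α=0.01: p ≥ α → fail to reject H₀

reject H₀: no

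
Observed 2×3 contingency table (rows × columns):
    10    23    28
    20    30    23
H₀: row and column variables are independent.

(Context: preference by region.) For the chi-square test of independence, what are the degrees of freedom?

degrees of freedom = 2

df = (r−1)(c−1) = (2−1)·(3−1) = 2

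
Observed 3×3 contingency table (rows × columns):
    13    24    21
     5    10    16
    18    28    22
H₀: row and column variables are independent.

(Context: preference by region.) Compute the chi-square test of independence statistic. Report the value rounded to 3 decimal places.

Row totals [58, 31, 68], col totals [36, 62, 59], n=157
χ² = (13−13.30)²/13.30 + (24−22.90)²/22.90 + (21−21.80)²/21.80 + (5−7.11)²/7.11 + (10−12.24)²/12.24 + (16−11.65)²/11.65 + (18−15.59)²/15.59 + (28−26.85)²/26.85 + (22−25.55)²/25.55 = 3.6637
df = 4

test statistic = 3.664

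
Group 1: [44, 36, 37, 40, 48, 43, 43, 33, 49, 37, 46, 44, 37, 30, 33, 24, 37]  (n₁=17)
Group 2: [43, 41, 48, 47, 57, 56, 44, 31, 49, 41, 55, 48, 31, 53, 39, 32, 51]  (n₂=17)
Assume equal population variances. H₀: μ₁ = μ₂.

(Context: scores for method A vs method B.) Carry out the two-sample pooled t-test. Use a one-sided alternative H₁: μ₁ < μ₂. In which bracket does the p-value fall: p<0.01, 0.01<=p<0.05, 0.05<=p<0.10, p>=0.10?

x̄₁=38.882, s₁=6.688, n₁=17
x̄₂=45.059, s₂=8.430, n₂=17
s_p² = [16·6.688² + 16·8.430²]/32 = 57.8971
SE = √(s_p²·(1/17+1/17)) = 2.6099
t = (38.882−45.059)/2.6099 = -2.3666
df = 32
p-value (one-sided, H₁ less) = 0.01209
→ bracket: 0.01<=p<0.05

p-value bracket: 0.01<=p<0.05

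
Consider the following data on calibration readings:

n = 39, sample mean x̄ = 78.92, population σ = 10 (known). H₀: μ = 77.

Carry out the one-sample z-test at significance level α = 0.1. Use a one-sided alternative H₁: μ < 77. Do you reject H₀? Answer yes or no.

SE = σ/√n = 10/√39 = 1.6013
z = (x̄−μ₀)/SE = (78.92−77)/1.6013 = 1.1990
p-value (one-sided, H₁ less) = 0.88474
At α=0.1: p ≥ α → fail to reject H₀

reject H₀: no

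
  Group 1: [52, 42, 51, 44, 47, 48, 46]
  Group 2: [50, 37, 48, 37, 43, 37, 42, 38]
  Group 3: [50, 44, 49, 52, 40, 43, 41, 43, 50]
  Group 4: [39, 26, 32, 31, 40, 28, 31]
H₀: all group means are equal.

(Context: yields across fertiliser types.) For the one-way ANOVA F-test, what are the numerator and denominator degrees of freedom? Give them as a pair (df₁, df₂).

degrees of freedom = [3, 27]

k = 4 groups, N = 31 total
df = (k−1, N−k) = (4−1, 31−4) = (3, 27)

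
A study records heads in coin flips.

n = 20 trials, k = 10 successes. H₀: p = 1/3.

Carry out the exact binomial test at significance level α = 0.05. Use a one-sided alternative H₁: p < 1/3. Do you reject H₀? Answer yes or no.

Exact binomial: n=20, k=10, p₀=1/3=0.3333
P(X≤10) from Σ C(n,i)·p₀^i·(1−p₀)^(n−i)
p-value (one-sided, H₁ less) = 0.96236
At α=0.05: p ≥ α → fail to reject H₀

reject H₀: no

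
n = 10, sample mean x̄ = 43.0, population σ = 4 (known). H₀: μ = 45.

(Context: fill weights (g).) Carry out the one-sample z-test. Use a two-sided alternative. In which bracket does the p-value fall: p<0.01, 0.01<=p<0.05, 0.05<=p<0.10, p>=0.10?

p-value bracket: p>=0.10

SE = σ/√n = 4/√10 = 1.2649
z = (x̄−μ₀)/SE = (43.0−45)/1.2649 = -1.5811
p-value (two-sided) = 0.11385
→ bracket: p>=0.10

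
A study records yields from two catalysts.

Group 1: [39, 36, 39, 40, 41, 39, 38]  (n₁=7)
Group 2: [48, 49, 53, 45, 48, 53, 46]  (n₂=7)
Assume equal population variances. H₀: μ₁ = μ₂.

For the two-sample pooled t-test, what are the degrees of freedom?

df = n₁ + n₂ − 2 = 7 + 7 − 2 = 12

degrees of freedom = 12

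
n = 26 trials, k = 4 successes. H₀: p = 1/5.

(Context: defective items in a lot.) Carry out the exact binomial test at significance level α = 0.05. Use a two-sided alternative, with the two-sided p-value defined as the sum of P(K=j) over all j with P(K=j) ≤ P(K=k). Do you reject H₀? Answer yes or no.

reject H₀: no

Exact binomial: n=26, k=4, p₀=1/5=0.2000
P(X=j) = C(n,j)·p₀^j·(1−p₀)^(n−j); p = Σ P(X=j) over j with P(X=j) ≤ P(X=4)
p-value (two-sided) = 0.80585
At α=0.05: p ≥ α → fail to reject H₀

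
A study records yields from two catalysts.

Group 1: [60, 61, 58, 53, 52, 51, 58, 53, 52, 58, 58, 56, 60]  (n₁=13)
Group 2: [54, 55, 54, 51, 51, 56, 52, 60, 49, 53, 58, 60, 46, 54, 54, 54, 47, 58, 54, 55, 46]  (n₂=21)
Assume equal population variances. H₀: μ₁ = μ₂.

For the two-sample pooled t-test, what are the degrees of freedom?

df = n₁ + n₂ − 2 = 13 + 21 − 2 = 32

degrees of freedom = 32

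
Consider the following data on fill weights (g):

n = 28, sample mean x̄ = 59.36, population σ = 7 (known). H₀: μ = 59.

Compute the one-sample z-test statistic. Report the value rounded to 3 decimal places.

test statistic = 0.272

SE = σ/√n = 7/√28 = 1.3229
z = (x̄−μ₀)/SE = (59.36−59)/1.3229 = 0.2721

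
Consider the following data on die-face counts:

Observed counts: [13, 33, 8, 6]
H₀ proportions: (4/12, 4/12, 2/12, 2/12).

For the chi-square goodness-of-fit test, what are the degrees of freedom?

degrees of freedom = 3

df = k − 1 = 4 − 1 = 3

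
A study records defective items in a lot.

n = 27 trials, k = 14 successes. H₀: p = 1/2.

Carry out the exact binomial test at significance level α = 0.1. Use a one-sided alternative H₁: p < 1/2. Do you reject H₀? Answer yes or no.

reject H₀: no

Exact binomial: n=27, k=14, p₀=1/2=0.5000
P(X≤14) from Σ C(n,i)·p₀^i·(1−p₀)^(n−i)
p-value (one-sided, H₁ less) = 0.64945
At α=0.1: p ≥ α → fail to reject H₀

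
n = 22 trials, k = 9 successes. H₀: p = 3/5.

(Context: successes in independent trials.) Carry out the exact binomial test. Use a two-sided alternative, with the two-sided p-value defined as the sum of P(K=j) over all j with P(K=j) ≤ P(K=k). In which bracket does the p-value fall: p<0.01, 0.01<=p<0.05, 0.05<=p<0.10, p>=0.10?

p-value bracket: 0.05<=p<0.10

Exact binomial: n=22, k=9, p₀=3/5=0.6000
P(X=j) = C(n,j)·p₀^j·(1−p₀)^(n−j); p = Σ P(X=j) over j with P(X=j) ≤ P(X=9)
p-value (two-sided) = 0.08169
→ bracket: 0.05<=p<0.10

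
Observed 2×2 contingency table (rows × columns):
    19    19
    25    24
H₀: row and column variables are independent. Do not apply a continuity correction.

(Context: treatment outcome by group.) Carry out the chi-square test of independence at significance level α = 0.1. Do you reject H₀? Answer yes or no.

Row totals [38, 49], col totals [44, 43], n=87
χ² = (19−19.22)²/19.22 + (19−18.78)²/18.78 + (25−24.78)²/24.78 + (24−24.22)²/24.22 = 0.0089
df = 1
p-value (upper-tail) = 0.92478
At α=0.1: p ≥ α → fail to reject H₀

reject H₀: no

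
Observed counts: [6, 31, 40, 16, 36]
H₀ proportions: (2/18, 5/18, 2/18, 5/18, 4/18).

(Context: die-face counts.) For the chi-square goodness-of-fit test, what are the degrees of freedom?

df = k − 1 = 5 − 1 = 4

degrees of freedom = 4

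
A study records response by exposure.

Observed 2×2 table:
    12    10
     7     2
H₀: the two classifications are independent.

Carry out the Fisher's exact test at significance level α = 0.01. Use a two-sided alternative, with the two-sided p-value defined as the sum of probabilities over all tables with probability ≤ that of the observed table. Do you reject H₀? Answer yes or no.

reject H₀: no

Margins: r₁=22, r₂=9, c₁=19, c₂=12, n=31
p_obs = C(22,12)·C(9,7)/C(31,19); sum pmf over tables with pmf ≤ p_obs
p-value (two-sided) = 0.41841
At α=0.01: p ≥ α → fail to reject H₀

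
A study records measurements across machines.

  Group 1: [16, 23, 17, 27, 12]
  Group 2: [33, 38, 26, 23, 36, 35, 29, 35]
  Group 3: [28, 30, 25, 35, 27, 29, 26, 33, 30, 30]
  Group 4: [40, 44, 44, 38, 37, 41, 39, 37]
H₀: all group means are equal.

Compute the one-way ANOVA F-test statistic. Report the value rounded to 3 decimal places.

Group means [19.00, 31.88, 29.30, 40.00], grand mean 31.065
SSB = Σnᵢ(x̄ᵢ−x̄)² = 1402.896; SSW = ΣΣ(x−x̄ᵢ)² = 478.975
MSB = 1402.896/3 = 467.6320; MSW = 478.975/27 = 17.7398
F = MSB/MSW = 26.3606
df = (3, 27)

test statistic = 26.361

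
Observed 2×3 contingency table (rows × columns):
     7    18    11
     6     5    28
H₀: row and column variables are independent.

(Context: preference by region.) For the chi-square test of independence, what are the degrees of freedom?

df = (r−1)(c−1) = (2−1)·(3−1) = 2

degrees of freedom = 2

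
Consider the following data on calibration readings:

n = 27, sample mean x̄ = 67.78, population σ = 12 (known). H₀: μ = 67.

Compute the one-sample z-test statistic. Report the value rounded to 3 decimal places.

SE = σ/√n = 12/√27 = 2.3094
z = (x̄−μ₀)/SE = (67.78−67)/2.3094 = 0.3377

test statistic = 0.338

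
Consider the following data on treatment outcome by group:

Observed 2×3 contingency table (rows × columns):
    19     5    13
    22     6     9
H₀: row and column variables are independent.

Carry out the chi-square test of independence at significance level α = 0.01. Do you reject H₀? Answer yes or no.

Row totals [37, 37], col totals [41, 11, 22], n=74
χ² = (19−20.50)²/20.50 + (5−5.50)²/5.50 + (13−11.00)²/11.00 + (22−20.50)²/20.50 + (6−5.50)²/5.50 + (9−11.00)²/11.00 = 1.0377
df = 2
p-value (upper-tail) = 0.59521
At α=0.01: p ≥ α → fail to reject H₀

reject H₀: no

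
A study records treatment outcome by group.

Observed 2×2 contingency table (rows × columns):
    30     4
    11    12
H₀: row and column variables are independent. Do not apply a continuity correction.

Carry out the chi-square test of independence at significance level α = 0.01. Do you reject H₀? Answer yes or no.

reject H₀: yes

Row totals [34, 23], col totals [41, 16], n=57
χ² = (30−24.46)²/24.46 + (4−9.54)²/9.54 + (11−16.54)²/16.54 + (12−6.46)²/6.46 = 11.0953
df = 1
p-value (upper-tail) = 0.00087
At α=0.01: p < α → reject H₀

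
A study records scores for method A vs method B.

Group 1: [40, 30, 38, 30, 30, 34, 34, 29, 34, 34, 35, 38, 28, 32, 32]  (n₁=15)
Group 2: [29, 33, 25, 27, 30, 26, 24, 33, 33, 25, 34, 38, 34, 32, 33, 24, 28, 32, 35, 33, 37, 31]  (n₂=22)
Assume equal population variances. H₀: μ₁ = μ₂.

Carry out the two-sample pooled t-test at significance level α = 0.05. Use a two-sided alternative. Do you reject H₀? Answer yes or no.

reject H₀: no

x̄₁=33.200, s₁=3.550, n₁=15
x̄₂=30.727, s₂=4.165, n₂=22
s_p² = [14·3.550² + 21·4.165²]/35 = 15.4504
SE = √(s_p²·(1/15+1/22)) = 1.3162
t = (33.200−30.727)/1.3162 = 1.8787
df = 35
p-value (two-sided) = 0.06863
At α=0.05: p ≥ α → fail to reject H₀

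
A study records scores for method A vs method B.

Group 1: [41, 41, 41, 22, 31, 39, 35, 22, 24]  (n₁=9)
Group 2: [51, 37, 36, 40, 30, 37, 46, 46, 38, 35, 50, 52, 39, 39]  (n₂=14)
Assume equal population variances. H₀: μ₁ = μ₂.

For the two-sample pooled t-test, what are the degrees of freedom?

degrees of freedom = 21

df = n₁ + n₂ − 2 = 9 + 14 − 2 = 21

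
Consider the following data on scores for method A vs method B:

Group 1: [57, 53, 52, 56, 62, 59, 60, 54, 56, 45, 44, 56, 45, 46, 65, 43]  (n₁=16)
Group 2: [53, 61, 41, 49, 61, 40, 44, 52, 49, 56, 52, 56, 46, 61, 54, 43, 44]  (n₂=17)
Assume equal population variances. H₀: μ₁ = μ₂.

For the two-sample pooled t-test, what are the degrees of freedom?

degrees of freedom = 31

df = n₁ + n₂ − 2 = 16 + 17 − 2 = 31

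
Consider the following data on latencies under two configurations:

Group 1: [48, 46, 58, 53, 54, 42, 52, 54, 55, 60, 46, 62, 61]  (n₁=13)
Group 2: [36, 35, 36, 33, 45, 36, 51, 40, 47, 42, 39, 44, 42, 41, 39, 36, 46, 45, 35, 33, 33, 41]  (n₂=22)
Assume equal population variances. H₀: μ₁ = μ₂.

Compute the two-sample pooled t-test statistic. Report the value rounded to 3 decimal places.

test statistic = 6.902

x̄₁=53.154, s₁=6.256, n₁=13
x̄₂=39.773, s₂=5.089, n₂=22
s_p² = [12·6.256² + 21·5.089²]/33 = 30.7138
SE = √(s_p²·(1/13+1/22)) = 1.9387
t = (53.154−39.773)/1.9387 = 6.9020
df = 33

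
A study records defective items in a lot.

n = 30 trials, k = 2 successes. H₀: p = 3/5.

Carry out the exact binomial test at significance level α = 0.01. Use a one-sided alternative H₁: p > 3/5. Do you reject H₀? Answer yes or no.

reject H₀: no

Exact binomial: n=30, k=2, p₀=3/5=0.6000
P(X≥2) from Σ C(n,i)·p₀^i·(1−p₀)^(n−i)
p-value (one-sided, H₁ greater) = 1.00000
At α=0.01: p ≥ α → fail to reject H₀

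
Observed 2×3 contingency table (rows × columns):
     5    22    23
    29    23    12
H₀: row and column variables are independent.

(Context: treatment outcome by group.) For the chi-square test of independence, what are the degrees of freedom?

df = (r−1)(c−1) = (2−1)·(3−1) = 2

degrees of freedom = 2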